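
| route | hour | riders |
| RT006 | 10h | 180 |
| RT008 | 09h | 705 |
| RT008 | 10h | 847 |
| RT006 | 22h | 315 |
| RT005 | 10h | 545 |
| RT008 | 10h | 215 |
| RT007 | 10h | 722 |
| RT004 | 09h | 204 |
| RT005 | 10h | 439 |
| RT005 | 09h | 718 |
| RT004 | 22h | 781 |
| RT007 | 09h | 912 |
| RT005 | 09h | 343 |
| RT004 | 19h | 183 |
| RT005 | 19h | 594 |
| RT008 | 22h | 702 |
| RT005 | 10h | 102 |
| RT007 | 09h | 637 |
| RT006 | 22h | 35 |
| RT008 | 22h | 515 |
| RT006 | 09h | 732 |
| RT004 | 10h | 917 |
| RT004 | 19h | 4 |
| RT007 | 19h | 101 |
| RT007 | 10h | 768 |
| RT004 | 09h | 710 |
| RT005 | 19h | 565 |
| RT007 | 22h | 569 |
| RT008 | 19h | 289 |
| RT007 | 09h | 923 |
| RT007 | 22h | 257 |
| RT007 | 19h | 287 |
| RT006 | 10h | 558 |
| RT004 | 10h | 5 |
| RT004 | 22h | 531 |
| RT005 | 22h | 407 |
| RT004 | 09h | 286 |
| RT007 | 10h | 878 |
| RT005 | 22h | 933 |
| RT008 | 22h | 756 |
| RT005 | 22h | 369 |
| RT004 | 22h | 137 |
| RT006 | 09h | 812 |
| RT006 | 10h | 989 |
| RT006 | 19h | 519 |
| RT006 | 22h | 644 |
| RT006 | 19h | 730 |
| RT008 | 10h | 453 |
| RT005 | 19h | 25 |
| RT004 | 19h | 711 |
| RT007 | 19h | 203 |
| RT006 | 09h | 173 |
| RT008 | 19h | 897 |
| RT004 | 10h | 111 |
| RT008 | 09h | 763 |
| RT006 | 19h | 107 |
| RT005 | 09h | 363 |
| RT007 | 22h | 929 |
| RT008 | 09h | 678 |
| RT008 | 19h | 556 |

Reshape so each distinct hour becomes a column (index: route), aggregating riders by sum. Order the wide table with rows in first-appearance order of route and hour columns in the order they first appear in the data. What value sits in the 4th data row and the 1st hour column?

2368

With rows in first-appearance order of route, row 4 is route=RT007. hour columns in first-appearance order: 10h, 09h, 22h, 19h; column 1 is 10h.
Long rows with route=RT007, hour=10h: 722 + 768 + 878 = 2368.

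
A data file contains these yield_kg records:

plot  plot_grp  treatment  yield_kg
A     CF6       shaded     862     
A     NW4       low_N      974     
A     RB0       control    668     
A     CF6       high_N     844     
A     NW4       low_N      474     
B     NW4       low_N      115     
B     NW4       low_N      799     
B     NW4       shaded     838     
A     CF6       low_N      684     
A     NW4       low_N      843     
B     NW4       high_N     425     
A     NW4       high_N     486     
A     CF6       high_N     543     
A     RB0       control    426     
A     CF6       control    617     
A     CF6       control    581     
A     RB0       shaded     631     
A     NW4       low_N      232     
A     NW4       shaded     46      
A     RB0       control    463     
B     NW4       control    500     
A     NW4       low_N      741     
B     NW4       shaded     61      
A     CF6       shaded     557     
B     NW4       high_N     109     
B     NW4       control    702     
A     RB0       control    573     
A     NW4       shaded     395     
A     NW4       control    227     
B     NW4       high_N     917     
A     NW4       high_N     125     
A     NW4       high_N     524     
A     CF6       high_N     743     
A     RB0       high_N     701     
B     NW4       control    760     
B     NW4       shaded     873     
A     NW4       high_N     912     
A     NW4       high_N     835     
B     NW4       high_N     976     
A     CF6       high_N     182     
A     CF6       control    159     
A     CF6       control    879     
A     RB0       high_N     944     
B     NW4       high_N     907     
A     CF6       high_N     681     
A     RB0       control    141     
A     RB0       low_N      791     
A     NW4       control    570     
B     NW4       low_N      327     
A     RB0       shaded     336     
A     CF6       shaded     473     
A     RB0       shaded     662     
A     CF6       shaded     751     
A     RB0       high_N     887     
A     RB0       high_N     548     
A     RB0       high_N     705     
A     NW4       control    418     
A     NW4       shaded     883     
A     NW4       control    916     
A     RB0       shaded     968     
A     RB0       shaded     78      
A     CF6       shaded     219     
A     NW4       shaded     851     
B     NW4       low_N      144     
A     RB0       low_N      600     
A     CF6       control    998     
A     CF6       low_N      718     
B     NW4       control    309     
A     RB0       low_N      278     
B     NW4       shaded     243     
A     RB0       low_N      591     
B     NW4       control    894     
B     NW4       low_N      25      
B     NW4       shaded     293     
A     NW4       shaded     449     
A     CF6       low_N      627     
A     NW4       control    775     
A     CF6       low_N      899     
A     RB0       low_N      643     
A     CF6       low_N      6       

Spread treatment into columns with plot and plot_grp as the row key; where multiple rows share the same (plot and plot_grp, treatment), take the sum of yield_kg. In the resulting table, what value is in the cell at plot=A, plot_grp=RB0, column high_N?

Rows with plot=A, plot_grp=RB0 and treatment=high_N: yield_kg values are 701, 944, 887, 548, 705.
701 + 944 + 887 + 548 + 705 = 3785.

3785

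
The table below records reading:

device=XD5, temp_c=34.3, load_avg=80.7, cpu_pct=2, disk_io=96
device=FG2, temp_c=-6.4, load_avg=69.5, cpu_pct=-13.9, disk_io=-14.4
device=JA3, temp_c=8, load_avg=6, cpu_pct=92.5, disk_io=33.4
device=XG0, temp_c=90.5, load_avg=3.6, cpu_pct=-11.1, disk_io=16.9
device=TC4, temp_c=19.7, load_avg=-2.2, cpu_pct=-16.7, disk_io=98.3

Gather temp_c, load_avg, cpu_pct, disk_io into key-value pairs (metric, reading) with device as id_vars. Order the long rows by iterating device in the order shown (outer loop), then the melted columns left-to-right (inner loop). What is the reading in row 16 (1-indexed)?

20 rows total (5 × 4). Row 16: index ⌊(16-1)/4⌋ = 3 into device → XG0; (16-1) mod 4 = 3 into the melted columns → disk_io.
So row 16 is (XG0, disk_io, 16.9); reading = 16.9.

16.9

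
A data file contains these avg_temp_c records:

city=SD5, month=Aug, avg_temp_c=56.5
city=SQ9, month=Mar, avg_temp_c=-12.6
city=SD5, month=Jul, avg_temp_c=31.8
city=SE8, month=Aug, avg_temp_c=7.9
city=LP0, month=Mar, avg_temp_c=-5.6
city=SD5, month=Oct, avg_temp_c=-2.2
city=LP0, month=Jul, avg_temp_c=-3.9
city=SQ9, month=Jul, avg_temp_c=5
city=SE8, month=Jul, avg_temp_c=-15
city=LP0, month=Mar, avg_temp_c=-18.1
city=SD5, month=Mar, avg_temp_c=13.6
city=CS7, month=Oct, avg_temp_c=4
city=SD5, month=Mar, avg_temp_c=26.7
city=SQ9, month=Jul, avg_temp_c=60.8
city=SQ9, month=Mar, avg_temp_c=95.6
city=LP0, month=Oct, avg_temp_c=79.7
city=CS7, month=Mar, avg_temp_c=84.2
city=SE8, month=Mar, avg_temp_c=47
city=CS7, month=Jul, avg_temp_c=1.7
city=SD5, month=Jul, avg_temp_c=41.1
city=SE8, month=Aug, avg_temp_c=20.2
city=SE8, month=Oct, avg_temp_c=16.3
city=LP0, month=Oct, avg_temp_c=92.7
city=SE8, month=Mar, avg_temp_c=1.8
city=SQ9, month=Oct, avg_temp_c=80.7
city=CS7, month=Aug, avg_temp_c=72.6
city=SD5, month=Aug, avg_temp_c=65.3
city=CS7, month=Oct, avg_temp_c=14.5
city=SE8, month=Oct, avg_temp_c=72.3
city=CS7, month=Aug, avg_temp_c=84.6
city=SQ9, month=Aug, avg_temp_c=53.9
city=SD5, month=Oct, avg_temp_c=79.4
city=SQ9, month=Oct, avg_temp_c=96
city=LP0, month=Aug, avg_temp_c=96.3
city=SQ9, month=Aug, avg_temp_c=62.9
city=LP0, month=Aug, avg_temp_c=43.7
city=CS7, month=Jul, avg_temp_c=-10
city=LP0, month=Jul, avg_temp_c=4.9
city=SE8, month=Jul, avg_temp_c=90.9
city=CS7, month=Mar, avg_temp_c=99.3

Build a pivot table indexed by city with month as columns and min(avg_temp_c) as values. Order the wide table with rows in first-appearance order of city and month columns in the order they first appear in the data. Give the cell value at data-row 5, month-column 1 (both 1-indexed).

72.6

With rows in first-appearance order of city, row 5 is city=CS7. month columns in first-appearance order: Aug, Mar, Jul, Oct; column 1 is Aug.
Long rows with city=CS7, month=Aug: min(72.6, 84.6) = 72.6.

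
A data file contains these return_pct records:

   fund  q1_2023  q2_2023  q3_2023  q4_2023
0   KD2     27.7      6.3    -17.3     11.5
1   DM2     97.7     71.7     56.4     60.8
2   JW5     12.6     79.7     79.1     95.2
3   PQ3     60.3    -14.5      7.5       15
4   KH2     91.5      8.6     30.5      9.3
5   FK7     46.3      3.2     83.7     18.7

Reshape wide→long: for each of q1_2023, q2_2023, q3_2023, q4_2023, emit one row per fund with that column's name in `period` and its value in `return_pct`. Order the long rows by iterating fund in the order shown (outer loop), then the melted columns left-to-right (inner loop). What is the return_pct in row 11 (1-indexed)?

79.1

24 rows total (6 × 4). Row 11: index ⌊(11-1)/4⌋ = 2 into fund → JW5; (11-1) mod 4 = 2 into the melted columns → q3_2023.
So row 11 is (JW5, q3_2023, 79.1); return_pct = 79.1.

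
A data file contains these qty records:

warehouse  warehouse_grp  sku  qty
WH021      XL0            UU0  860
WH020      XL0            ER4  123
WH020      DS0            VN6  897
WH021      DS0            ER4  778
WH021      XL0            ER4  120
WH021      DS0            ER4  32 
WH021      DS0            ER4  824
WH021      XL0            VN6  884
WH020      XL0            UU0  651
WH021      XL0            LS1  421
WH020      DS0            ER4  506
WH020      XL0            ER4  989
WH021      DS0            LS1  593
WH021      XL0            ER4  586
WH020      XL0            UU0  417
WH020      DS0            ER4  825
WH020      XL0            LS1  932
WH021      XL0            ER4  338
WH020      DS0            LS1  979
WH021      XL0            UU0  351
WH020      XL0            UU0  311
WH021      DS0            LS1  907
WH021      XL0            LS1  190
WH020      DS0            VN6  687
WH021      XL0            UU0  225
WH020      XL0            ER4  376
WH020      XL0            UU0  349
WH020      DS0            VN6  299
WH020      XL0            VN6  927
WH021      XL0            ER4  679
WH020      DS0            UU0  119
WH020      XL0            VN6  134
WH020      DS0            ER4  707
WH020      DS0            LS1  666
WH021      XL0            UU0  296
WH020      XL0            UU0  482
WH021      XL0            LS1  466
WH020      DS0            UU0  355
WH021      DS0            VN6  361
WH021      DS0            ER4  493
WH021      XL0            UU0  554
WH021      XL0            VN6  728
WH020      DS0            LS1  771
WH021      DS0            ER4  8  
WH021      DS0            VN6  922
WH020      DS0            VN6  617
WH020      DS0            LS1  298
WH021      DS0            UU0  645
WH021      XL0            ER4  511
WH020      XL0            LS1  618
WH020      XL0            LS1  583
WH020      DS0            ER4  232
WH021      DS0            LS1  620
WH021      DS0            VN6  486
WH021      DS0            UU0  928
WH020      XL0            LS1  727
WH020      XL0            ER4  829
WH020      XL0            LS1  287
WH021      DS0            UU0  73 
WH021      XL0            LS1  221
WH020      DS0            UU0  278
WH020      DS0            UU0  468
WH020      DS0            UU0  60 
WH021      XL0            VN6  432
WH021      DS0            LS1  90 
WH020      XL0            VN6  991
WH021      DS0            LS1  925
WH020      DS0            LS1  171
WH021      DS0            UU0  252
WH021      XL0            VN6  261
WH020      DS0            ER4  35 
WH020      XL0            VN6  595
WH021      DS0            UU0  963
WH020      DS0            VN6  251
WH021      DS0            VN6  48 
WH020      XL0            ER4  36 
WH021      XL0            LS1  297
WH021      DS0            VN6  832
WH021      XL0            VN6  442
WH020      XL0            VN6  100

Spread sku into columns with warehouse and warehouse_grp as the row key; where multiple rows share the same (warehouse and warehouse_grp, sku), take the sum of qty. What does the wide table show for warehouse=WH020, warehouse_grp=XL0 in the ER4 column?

2353

Rows with warehouse=WH020, warehouse_grp=XL0 and sku=ER4: qty values are 123, 989, 376, 829, 36.
123 + 989 + 376 + 829 + 36 = 2353.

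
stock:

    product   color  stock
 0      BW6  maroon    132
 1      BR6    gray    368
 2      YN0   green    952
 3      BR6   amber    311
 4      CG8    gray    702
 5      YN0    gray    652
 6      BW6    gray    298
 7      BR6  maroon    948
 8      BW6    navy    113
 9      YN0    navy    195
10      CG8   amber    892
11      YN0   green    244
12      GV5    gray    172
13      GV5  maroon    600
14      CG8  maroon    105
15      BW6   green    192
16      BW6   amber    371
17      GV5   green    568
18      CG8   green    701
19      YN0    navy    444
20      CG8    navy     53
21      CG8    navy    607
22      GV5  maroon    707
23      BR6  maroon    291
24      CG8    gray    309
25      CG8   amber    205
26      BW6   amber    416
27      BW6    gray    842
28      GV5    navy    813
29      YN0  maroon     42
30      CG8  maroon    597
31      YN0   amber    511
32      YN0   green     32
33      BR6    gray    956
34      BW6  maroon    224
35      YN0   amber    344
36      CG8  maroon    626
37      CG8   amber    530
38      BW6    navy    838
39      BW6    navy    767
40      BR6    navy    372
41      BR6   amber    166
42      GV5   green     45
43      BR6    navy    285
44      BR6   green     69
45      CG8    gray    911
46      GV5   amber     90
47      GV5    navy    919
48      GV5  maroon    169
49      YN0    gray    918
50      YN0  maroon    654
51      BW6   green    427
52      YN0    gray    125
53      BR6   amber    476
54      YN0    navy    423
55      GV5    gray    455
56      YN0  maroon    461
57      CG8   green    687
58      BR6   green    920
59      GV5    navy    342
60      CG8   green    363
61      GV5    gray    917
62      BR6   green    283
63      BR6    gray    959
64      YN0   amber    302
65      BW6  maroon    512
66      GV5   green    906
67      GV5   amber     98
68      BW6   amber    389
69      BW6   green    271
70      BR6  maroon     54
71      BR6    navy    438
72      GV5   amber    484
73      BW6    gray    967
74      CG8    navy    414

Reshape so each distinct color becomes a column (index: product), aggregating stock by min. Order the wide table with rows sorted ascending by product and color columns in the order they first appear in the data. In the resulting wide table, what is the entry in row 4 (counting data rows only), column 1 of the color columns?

With rows sorted ascending by product, row 4 is product=GV5. color columns in first-appearance order: maroon, gray, green, amber, navy; column 1 is maroon.
Long rows with product=GV5, color=maroon: min(600, 707, 169) = 169.

169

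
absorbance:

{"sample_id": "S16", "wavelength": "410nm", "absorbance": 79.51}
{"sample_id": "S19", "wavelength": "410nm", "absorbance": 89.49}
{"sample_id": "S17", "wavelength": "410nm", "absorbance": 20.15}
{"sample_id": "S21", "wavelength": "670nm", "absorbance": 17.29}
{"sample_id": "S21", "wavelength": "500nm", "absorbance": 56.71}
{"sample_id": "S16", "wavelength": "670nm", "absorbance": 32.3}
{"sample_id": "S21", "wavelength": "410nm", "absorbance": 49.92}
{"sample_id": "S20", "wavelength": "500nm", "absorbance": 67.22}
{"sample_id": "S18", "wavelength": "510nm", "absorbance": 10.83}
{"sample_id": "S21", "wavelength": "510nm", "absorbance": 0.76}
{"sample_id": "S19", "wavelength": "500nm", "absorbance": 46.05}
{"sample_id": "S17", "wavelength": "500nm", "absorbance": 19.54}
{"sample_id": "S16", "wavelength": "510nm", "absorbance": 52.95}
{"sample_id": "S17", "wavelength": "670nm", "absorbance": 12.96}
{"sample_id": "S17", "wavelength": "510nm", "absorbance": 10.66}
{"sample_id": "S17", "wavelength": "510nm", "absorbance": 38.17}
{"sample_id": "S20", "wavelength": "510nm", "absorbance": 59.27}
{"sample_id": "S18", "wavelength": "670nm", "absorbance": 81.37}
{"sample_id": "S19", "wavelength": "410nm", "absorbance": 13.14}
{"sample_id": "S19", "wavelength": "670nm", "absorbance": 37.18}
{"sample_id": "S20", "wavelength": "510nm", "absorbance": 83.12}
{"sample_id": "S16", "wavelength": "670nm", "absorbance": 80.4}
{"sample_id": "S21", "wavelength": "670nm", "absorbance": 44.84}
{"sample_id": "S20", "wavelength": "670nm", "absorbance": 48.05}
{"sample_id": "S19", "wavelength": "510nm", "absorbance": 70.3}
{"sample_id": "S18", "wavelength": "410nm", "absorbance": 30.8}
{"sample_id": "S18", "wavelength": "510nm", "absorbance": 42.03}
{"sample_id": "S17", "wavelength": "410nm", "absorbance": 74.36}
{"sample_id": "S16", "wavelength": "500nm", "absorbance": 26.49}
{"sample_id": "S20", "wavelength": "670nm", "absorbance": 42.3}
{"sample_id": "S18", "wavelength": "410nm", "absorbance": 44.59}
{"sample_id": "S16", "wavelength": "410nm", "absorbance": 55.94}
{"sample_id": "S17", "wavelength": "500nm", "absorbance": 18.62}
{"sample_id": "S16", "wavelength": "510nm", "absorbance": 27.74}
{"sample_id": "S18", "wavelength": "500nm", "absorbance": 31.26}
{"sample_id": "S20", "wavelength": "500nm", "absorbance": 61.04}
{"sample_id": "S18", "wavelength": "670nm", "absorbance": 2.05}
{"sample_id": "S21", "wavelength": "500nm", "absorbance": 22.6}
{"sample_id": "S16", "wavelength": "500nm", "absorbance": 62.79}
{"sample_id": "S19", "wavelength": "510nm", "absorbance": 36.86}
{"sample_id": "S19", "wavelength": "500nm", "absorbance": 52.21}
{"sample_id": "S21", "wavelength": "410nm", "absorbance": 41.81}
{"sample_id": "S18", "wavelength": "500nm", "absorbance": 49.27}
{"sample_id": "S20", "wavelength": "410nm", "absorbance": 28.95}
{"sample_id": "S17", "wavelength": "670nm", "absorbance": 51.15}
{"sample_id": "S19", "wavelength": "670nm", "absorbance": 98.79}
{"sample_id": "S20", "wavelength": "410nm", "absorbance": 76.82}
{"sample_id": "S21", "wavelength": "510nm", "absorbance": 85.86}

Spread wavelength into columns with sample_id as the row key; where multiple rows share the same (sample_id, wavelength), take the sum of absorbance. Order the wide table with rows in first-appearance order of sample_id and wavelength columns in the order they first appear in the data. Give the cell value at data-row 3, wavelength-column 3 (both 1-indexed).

38.16

With rows in first-appearance order of sample_id, row 3 is sample_id=S17. wavelength columns in first-appearance order: 410nm, 670nm, 500nm, 510nm; column 3 is 500nm.
Long rows with sample_id=S17, wavelength=500nm: 19.54 + 18.62 = 38.16.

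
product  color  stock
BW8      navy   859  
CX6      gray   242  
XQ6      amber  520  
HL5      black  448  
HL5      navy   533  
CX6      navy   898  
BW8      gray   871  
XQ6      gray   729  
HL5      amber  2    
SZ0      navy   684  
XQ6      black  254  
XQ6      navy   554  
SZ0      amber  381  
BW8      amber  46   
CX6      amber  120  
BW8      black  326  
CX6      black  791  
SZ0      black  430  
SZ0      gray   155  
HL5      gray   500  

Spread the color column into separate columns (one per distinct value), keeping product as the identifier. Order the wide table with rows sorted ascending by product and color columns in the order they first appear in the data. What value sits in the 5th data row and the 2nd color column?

729

With rows sorted ascending by product, row 5 is product=XQ6. color columns in first-appearance order: navy, gray, amber, black; column 2 is gray.
Long rows with product=XQ6, color=gray: stock = 729.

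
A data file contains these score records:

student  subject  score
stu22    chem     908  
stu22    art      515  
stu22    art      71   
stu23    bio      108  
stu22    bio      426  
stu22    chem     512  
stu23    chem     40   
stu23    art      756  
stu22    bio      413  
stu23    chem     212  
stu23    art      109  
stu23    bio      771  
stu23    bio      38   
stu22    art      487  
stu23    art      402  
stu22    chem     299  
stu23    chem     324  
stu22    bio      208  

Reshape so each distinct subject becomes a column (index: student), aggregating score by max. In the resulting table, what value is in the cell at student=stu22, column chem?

Rows with student=stu22 and subject=chem: score values are 908, 512, 299.
max(908, 512, 299) = 908.

908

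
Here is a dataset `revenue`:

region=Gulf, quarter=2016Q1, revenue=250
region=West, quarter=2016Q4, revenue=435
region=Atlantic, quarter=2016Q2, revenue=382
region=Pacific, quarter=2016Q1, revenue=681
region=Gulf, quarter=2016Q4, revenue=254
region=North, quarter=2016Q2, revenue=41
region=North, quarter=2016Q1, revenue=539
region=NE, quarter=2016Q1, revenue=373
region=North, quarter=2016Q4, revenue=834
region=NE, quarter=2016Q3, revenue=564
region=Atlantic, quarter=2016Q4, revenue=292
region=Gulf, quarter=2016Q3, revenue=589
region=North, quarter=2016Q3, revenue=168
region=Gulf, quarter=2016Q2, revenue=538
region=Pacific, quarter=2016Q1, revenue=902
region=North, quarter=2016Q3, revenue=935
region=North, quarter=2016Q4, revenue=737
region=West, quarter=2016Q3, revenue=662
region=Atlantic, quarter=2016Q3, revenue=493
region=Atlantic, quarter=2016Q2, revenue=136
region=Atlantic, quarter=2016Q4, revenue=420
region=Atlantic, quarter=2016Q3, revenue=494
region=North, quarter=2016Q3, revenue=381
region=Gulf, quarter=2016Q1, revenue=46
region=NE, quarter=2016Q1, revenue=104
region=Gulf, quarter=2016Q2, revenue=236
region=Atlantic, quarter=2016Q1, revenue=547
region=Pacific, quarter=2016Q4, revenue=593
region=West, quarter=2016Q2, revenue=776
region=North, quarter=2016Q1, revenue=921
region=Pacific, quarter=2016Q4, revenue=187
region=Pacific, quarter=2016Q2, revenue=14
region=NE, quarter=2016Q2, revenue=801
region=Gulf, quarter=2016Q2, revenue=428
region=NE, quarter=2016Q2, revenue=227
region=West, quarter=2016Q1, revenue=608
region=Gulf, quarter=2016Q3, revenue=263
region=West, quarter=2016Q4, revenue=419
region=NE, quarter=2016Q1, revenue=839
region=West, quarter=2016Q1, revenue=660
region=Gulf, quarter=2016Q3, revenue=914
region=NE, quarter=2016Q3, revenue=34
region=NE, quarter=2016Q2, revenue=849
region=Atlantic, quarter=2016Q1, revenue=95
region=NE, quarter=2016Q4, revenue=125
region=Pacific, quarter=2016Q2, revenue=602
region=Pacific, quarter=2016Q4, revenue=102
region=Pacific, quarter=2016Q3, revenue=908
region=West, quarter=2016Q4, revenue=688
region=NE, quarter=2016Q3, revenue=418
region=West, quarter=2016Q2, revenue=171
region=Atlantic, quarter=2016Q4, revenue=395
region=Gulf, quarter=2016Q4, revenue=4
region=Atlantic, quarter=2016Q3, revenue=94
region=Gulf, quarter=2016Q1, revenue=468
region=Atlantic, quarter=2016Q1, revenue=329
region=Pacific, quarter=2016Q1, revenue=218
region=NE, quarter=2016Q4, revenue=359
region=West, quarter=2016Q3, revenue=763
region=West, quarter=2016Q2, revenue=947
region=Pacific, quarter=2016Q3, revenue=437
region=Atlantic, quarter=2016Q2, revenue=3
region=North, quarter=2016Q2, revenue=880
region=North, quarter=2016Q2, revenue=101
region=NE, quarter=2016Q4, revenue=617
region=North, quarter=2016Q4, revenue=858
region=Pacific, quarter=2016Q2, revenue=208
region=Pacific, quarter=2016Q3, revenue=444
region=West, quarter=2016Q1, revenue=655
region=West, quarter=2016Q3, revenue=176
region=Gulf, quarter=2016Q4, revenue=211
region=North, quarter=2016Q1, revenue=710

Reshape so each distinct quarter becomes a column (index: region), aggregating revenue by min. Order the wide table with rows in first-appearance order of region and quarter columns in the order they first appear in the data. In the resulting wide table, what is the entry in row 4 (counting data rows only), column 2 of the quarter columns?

With rows in first-appearance order of region, row 4 is region=Pacific. quarter columns in first-appearance order: 2016Q1, 2016Q4, 2016Q2, 2016Q3; column 2 is 2016Q4.
Long rows with region=Pacific, quarter=2016Q4: min(593, 187, 102) = 102.

102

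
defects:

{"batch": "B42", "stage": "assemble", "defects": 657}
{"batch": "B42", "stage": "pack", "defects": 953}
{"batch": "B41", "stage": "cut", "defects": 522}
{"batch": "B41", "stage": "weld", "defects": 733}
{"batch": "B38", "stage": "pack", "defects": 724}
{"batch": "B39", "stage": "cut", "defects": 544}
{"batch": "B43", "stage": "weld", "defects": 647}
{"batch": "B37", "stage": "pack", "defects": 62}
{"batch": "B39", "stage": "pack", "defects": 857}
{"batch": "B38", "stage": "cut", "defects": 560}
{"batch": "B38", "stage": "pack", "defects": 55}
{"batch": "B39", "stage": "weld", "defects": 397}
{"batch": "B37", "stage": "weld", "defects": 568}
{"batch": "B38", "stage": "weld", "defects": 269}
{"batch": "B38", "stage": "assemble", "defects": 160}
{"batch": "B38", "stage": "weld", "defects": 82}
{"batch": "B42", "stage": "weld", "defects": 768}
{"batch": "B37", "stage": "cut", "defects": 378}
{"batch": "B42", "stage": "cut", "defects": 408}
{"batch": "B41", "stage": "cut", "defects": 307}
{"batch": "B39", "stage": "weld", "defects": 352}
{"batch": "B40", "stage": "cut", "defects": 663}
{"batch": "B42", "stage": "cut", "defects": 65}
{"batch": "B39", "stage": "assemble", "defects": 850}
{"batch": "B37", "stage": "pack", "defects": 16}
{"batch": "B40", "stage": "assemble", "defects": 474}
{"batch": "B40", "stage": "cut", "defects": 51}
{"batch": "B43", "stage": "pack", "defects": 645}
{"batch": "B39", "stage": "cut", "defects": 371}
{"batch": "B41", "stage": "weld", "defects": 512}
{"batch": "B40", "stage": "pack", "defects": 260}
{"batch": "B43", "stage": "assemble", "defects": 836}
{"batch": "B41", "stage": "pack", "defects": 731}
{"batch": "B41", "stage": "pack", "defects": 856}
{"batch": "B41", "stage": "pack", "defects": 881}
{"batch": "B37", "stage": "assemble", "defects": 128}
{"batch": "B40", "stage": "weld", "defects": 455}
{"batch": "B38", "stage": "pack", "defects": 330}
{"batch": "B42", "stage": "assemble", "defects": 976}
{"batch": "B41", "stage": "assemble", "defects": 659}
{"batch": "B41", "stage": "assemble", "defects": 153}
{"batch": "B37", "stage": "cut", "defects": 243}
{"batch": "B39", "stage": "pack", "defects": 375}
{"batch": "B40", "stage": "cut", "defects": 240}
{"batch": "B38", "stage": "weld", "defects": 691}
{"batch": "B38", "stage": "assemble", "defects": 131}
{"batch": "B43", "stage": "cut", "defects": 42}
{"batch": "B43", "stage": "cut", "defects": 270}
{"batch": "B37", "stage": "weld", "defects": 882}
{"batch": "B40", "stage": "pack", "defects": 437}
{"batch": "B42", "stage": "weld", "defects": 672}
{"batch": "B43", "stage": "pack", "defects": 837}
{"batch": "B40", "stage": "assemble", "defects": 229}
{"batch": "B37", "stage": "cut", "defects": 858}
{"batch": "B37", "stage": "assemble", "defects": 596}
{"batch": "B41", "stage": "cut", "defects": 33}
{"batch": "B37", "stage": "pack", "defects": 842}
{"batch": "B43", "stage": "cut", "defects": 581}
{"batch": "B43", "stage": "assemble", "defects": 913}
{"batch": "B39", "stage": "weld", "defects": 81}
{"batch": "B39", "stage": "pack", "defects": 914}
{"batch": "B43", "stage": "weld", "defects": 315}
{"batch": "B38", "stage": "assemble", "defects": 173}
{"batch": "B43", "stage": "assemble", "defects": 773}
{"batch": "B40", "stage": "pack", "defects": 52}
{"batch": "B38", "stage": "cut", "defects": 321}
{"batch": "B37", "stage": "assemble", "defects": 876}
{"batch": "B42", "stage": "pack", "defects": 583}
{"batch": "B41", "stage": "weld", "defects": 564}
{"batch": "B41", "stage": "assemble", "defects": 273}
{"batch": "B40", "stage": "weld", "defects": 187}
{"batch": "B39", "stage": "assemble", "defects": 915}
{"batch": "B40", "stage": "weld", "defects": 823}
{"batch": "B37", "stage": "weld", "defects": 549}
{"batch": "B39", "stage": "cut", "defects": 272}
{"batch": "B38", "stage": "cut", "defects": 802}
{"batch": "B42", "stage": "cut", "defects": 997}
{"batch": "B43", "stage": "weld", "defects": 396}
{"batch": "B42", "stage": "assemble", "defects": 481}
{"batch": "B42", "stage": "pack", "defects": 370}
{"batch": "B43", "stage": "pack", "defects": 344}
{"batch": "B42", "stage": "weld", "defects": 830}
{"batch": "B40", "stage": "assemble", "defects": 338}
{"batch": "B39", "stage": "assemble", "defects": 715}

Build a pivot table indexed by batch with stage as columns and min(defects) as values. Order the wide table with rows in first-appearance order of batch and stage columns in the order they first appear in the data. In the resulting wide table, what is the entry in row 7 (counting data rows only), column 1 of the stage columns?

229

With rows in first-appearance order of batch, row 7 is batch=B40. stage columns in first-appearance order: assemble, pack, cut, weld; column 1 is assemble.
Long rows with batch=B40, stage=assemble: min(474, 229, 338) = 229.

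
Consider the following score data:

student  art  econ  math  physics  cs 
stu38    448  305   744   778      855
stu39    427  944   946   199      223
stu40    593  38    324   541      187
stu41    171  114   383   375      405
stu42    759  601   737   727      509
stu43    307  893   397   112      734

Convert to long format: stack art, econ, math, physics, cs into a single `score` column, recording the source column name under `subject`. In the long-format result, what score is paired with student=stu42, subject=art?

Unpivoting turns each (student, wide-column) pair into one long row.
The wide cell at row stu42, column art holds 759, so the long row (stu42, art) has score=759.

759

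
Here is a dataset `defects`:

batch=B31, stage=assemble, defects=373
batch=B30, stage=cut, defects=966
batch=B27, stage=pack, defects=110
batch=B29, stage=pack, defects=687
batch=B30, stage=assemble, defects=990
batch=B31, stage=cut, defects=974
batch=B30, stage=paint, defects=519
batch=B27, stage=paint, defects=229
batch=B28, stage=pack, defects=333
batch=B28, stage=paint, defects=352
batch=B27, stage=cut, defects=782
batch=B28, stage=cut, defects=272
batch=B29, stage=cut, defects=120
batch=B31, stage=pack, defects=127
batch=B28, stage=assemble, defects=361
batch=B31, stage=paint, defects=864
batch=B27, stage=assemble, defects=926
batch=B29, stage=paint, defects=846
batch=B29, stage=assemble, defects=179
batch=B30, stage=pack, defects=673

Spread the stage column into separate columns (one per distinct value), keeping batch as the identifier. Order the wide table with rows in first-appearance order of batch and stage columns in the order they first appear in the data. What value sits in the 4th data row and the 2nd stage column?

With rows in first-appearance order of batch, row 4 is batch=B29. stage columns in first-appearance order: assemble, cut, pack, paint; column 2 is cut.
Long rows with batch=B29, stage=cut: defects = 120.

120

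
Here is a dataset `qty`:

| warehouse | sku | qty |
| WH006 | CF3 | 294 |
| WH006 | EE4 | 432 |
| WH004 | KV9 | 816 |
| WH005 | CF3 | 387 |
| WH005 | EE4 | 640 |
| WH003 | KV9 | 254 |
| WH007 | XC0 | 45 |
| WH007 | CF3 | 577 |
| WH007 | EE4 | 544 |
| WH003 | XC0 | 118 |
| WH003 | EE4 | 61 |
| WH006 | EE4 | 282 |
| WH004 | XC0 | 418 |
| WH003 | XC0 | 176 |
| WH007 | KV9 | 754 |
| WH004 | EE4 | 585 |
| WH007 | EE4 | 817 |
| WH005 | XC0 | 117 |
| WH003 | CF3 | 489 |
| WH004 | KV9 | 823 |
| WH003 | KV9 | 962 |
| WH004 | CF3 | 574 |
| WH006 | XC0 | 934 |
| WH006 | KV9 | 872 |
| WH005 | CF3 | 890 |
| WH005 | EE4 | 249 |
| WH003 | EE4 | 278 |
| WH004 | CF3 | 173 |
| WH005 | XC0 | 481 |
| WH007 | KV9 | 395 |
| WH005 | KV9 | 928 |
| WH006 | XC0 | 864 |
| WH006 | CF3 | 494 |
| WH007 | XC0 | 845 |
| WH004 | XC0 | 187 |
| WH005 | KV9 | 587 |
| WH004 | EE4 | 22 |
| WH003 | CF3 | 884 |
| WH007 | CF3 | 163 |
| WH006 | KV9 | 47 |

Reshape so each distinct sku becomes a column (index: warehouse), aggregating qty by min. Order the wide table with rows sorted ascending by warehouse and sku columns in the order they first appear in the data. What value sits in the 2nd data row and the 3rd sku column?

With rows sorted ascending by warehouse, row 2 is warehouse=WH004. sku columns in first-appearance order: CF3, EE4, KV9, XC0; column 3 is KV9.
Long rows with warehouse=WH004, sku=KV9: min(816, 823) = 816.

816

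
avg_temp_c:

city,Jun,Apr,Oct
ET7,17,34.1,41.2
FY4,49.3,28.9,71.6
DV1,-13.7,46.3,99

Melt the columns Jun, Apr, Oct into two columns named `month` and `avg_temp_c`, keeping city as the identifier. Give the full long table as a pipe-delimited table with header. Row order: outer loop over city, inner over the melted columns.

| city | month | avg_temp_c |
| ET7 | Jun | 17 |
| ET7 | Apr | 34.1 |
| ET7 | Oct | 41.2 |
| FY4 | Jun | 49.3 |
| FY4 | Apr | 28.9 |
| FY4 | Oct | 71.6 |
| DV1 | Jun | -13.7 |
| DV1 | Apr | 46.3 |
| DV1 | Oct | 99 |

Each (city, column) pair becomes one row: 3 × 3 = 9 rows.
For example, (ET7, Jun) → avg_temp_c=17.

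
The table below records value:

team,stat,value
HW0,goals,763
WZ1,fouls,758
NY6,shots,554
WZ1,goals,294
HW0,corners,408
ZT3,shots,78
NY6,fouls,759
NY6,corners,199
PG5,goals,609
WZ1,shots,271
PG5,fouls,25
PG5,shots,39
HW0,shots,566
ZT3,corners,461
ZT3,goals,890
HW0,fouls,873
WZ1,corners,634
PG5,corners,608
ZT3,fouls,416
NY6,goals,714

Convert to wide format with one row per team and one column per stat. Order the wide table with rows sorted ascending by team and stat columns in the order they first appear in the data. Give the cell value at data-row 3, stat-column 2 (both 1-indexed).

With rows sorted ascending by team, row 3 is team=PG5. stat columns in first-appearance order: goals, fouls, shots, corners; column 2 is fouls.
Long rows with team=PG5, stat=fouls: value = 25.

25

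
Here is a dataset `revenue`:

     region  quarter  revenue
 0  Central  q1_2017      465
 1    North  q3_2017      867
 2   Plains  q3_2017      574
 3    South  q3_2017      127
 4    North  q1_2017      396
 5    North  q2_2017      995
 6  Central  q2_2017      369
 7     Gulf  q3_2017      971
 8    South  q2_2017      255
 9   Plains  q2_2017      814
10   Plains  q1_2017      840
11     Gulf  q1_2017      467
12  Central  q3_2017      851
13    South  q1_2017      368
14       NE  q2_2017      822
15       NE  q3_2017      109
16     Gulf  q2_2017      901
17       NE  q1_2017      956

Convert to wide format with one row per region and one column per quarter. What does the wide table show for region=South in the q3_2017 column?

Wide layout: rows indexed by region, columns are the 3 distinct quarter values (q1_2017, q3_2017, q2_2017).
Cell (region=South, quarter=q3_2017) draws from the long row where region=South and quarter=q3_2017, which has revenue=127.

127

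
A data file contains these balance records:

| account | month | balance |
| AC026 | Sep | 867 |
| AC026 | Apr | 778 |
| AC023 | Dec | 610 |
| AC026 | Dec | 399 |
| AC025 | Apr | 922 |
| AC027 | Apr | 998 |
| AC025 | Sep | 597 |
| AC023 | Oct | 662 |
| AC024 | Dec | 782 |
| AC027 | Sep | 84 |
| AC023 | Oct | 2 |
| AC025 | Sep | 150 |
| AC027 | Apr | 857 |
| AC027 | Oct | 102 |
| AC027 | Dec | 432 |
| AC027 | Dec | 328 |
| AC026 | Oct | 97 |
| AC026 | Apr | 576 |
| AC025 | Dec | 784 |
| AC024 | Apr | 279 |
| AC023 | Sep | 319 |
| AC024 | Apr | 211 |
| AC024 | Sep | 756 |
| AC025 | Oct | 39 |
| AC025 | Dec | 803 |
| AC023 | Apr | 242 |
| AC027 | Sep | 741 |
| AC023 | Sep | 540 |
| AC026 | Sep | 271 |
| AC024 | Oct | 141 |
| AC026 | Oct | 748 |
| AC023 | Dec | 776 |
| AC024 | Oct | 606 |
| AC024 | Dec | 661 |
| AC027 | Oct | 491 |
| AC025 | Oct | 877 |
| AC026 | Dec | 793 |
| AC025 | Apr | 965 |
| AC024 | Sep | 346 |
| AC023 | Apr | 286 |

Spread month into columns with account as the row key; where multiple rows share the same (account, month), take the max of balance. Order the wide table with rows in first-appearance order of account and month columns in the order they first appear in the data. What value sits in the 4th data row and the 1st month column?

With rows in first-appearance order of account, row 4 is account=AC027. month columns in first-appearance order: Sep, Apr, Dec, Oct; column 1 is Sep.
Long rows with account=AC027, month=Sep: max(84, 741) = 741.

741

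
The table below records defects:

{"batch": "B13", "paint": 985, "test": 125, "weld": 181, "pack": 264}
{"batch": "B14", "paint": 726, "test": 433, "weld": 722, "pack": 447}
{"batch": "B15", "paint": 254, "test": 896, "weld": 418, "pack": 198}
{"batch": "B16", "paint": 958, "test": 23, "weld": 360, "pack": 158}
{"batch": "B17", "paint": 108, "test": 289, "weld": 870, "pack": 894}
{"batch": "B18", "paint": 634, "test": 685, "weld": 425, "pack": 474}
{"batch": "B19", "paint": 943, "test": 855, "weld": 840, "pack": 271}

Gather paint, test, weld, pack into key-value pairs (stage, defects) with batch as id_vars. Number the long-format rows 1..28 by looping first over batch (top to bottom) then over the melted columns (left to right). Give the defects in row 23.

425

28 rows total (7 × 4). Row 23: index ⌊(23-1)/4⌋ = 5 into batch → B18; (23-1) mod 4 = 2 into the melted columns → weld.
So row 23 is (B18, weld, 425); defects = 425.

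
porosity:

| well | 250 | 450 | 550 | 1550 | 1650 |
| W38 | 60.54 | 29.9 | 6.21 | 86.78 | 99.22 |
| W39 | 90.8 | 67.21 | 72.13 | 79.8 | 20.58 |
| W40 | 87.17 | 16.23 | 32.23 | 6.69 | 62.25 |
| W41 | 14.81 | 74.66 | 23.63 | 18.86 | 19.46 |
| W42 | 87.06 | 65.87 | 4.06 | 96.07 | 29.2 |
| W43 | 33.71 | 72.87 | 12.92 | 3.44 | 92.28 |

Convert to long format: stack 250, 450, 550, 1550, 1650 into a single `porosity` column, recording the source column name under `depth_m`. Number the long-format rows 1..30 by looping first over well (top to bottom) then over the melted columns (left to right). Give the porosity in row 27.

72.87

30 rows total (6 × 5). Row 27: index ⌊(27-1)/5⌋ = 5 into well → W43; (27-1) mod 5 = 1 into the melted columns → 450.
So row 27 is (W43, 450, 72.87); porosity = 72.87.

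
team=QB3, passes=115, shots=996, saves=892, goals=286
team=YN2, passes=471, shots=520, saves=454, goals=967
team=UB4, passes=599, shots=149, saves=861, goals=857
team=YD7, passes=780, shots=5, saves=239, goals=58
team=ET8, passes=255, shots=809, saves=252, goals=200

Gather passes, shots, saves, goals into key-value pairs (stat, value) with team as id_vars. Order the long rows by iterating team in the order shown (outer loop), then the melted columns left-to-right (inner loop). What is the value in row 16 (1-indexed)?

58

20 rows total (5 × 4). Row 16: index ⌊(16-1)/4⌋ = 3 into team → YD7; (16-1) mod 4 = 3 into the melted columns → goals.
So row 16 is (YD7, goals, 58); value = 58.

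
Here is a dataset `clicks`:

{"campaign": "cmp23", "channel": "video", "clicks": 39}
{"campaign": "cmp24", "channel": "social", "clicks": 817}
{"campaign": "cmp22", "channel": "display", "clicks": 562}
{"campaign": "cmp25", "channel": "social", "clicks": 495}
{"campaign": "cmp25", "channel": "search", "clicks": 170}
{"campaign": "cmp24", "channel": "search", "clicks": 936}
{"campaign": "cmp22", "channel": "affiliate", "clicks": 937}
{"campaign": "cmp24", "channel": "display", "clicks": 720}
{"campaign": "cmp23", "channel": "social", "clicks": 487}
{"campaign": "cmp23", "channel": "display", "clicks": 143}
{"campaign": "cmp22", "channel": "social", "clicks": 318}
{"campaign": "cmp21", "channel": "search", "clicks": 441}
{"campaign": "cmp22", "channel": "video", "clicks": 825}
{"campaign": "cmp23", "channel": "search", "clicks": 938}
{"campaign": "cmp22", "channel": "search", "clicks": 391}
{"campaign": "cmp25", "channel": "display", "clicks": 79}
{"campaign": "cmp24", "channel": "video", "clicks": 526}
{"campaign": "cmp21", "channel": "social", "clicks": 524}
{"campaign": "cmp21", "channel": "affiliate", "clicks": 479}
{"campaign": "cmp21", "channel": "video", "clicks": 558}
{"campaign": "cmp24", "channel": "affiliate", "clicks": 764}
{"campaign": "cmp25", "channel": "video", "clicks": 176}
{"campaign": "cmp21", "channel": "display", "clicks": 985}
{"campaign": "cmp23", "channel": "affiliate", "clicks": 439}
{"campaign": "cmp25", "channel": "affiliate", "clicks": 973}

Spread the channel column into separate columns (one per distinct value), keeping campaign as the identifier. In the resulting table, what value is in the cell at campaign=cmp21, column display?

Wide layout: rows indexed by campaign, columns are the 5 distinct channel values (video, social, display, search, affiliate).
Cell (campaign=cmp21, channel=display) draws from the long row where campaign=cmp21 and channel=display, which has clicks=985.

985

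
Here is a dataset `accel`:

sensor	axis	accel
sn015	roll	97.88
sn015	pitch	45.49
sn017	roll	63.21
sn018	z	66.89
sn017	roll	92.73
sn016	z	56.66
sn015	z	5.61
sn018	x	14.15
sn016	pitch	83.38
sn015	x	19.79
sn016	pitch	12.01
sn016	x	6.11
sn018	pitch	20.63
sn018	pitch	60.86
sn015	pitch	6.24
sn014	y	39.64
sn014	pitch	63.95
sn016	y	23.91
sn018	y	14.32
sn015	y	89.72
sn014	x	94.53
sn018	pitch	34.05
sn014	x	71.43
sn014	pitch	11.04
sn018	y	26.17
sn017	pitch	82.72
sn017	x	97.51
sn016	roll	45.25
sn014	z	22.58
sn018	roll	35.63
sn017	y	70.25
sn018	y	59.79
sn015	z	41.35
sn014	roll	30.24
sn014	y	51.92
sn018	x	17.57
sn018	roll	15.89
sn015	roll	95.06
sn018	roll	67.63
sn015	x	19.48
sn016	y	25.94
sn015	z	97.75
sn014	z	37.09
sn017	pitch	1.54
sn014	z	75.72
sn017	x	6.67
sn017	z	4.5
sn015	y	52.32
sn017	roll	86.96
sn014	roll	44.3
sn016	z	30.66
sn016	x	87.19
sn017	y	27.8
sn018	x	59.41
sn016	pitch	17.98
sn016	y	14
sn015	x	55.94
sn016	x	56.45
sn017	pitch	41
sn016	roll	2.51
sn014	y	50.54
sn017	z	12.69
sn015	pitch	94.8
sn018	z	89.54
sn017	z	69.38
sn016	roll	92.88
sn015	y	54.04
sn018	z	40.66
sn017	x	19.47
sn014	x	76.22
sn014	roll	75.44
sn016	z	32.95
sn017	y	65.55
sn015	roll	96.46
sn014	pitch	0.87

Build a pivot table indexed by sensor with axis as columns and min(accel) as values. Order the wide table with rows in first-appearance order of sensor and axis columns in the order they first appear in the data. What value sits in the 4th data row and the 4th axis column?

With rows in first-appearance order of sensor, row 4 is sensor=sn016. axis columns in first-appearance order: roll, pitch, z, x, y; column 4 is x.
Long rows with sensor=sn016, axis=x: min(6.11, 87.19, 56.45) = 6.11.

6.11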